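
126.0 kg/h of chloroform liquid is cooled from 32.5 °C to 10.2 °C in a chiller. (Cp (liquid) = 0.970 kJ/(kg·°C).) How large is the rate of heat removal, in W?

Q_c = 757 W

Q = ṁ·Cp·ΔT = 126.0 × 0.970 × (10.2 − 32.5) = -2725.5 kJ/h
Converting: 2725.5 / 3600 s = 0.75709 kW
Cooling duty = 757.09 W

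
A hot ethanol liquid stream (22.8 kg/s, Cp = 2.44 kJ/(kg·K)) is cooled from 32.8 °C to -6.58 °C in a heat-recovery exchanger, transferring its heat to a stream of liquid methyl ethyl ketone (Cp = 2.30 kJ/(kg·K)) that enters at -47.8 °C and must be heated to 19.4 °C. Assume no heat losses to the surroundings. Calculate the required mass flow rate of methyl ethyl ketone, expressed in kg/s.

ṁ_c = 14.2 kg/s

Heat released by hot stream: Q = 22.8 × 2.44 × (32.8 − -6.58) = 2190.8 kJ/s
Energy balance on cold side (adiabatic exchanger): Q = ṁ_c·Cp_c·(T_c,out − T_c,in)
ṁ_c = 2190.8 / [2.30 × (19.4 − -47.8)] = 14.174 kg/s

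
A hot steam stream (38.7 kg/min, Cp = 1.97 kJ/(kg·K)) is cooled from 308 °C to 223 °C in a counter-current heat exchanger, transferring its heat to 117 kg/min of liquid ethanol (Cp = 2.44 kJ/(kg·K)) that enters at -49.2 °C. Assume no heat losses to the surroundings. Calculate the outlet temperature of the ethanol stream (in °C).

T_c,out = -26.5 °C

Heat released by hot stream: Q = 38.7 × 1.97 × (308 − 223) = 6480.3 kJ/min
Energy balance on cold side (adiabatic exchanger): Q = ṁ_c·Cp_c·(T_c,out − T_c,in)
T_c,out = -49.2 + 6480.3/(117 × 2.44) = -26.5 °C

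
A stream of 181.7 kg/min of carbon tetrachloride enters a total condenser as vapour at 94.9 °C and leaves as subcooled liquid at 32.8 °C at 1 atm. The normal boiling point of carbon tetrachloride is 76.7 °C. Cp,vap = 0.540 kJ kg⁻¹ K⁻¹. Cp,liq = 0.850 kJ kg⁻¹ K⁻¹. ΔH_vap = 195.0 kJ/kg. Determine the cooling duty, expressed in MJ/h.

vapour 94.9→76.7 °C: -9.828 kJ/kg
condensation at 76.7 °C: -195 kJ/kg
liquid 76.7→32.8 °C: -37.315 kJ/kg
Δh = -9.828 + -195 + -37.315 = -242.14 kJ/kg
Q = ṁ·Δh = 181.7 kg/min × -242.14 kJ/kg = -43997 kJ/min
|Q| = 733.29 kW = 2639.8 MJ/h

Q_c = 2640 MJ/h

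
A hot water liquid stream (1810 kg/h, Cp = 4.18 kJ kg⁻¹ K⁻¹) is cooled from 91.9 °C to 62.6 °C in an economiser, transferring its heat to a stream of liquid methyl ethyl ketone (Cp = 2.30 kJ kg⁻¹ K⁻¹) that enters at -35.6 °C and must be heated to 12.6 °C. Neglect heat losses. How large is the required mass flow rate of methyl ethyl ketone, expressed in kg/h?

ṁ_c = 2000 kg/h

Heat released by hot stream: Q = 1810 × 4.18 × (91.9 − 62.6) = 221680 kJ/h
Energy balance on cold side (adiabatic exchanger): Q = ṁ_c·Cp_c·(T_c,out − T_c,in)
ṁ_c = 221680 / [2.30 × (12.6 − -35.6)] = 1999.6 kg/h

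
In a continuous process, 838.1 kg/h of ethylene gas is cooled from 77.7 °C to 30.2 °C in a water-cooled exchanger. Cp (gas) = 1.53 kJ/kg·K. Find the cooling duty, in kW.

Q = ṁ·Cp·ΔT = 838.1 × 1.53 × (30.2 − 77.7) = -60909 kJ/h
Converting: 60909 / 3600 s = 16.919 kW

Q_c = 16.9 kW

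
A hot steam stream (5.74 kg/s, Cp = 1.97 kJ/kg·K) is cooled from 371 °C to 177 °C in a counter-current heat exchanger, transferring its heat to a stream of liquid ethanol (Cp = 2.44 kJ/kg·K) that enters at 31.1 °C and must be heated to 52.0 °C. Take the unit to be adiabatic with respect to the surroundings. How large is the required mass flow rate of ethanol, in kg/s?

ṁ_c = 43.0 kg/s

Heat released by hot stream: Q = 5.74 × 1.97 × (371 − 177) = 2193.7 kJ/s
Energy balance on cold side (adiabatic exchanger): Q = ṁ_c·Cp_c·(T_c,out − T_c,in)
ṁ_c = 2193.7 / [2.44 × (52.0 − 31.1)] = 43.017 kg/s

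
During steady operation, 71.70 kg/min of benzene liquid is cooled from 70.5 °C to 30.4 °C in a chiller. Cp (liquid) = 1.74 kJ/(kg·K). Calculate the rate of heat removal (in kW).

Q = ṁ·Cp·ΔT = 71.70 × 1.74 × (30.4 − 70.5) = -5002.8 kJ/min
Converting: 5002.8 / 60 s = 83.38 kW

Q_c = 83.4 kW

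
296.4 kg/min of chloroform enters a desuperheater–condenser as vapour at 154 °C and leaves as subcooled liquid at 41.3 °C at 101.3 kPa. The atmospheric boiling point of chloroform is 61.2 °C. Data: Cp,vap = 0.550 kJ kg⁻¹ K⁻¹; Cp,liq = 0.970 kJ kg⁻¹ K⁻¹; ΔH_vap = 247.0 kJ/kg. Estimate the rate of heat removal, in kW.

vapour 154→61.2 °C: -51.04 kJ/kg
condensation at 61.2 °C: -247 kJ/kg
liquid 61.2→41.3 °C: -19.303 kJ/kg
Δh = -51.04 + -247 + -19.303 = -317.34 kJ/kg
Q = ṁ·Δh = 296.4 kg/min × -317.34 kJ/kg = -94060 kJ/min
|Q| = 1567.7 kW

Q_c = 1570 kW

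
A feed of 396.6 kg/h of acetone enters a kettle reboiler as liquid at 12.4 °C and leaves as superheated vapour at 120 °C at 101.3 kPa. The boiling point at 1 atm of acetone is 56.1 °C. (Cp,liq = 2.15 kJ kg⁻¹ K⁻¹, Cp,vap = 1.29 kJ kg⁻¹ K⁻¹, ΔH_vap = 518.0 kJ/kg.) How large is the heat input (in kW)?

Q = 76.5 kW

liquid 12.4→56.1 °C: 93.955 kJ/kg
vaporisation at 56.1 °C: 518 kJ/kg
vapour 56.1→120 °C: 82.431 kJ/kg
Δh = 93.955 + 518 + 82.431 = 694.39 kJ/kg
Q = ṁ·Δh = 396.6 kg/h × 694.39 kJ/kg = 275390 kJ/h
|Q| = 76.498 kW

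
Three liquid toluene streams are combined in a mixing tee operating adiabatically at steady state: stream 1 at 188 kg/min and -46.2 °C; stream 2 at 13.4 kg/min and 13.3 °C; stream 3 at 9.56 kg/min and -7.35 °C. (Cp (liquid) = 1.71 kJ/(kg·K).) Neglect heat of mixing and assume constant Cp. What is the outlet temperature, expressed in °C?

Energy balance with Q = 0: Σ ṁᵢCp,ᵢ(T_out − Tᵢ) = 0
Σ ṁᵢCp,ᵢTᵢ = 188×1.71×-46.2 + 13.4×1.71×13.3 + 9.56×1.71×-7.35 = -14668
Σ ṁᵢCp,ᵢ = 188×1.71 + 13.4×1.71 + 9.56×1.71 = 360.74
T_out = -14668 / 360.74 = -40.66 °C

T_out = -40.7 °C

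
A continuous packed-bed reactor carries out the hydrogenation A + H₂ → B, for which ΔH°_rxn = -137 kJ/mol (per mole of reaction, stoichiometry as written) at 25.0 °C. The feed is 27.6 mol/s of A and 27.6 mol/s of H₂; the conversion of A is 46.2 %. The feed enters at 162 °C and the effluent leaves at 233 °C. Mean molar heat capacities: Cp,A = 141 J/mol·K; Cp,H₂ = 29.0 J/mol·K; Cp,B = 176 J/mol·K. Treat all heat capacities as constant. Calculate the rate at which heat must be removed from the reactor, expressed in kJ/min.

Q_out = 83900 kJ/min

Extent of reaction ξ = 0.462 × 27.6 = 12.751 mol/s
Reaction term: ξ·ΔH°_rxn = 12.751 × -137 = -1746.9 kJ/s
Sensible, feed 162→25 °C: -642.8 kJ/s
Outlet flows (mol/s): A 14.849, H₂ 14.849, B 12.751
Sensible, products 25→233 °C: 991.85 kJ/s
Q = ΔH = -1397.9 kJ/s = -1397.9 kW
Heat removed = 83872 kJ/min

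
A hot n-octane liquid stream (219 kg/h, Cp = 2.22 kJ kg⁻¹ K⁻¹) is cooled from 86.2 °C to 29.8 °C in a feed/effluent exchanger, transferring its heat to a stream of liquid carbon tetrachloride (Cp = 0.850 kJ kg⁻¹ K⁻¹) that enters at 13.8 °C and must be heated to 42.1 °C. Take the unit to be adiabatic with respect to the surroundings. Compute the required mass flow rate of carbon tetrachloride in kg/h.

ṁ_c = 1140 kg/h

Heat released by hot stream: Q = 219 × 2.22 × (86.2 − 29.8) = 27421 kJ/h
Energy balance on cold side (adiabatic exchanger): Q = ṁ_c·Cp_c·(T_c,out − T_c,in)
ṁ_c = 27421 / [0.850 × (42.1 − 13.8)] = 1139.9 kg/h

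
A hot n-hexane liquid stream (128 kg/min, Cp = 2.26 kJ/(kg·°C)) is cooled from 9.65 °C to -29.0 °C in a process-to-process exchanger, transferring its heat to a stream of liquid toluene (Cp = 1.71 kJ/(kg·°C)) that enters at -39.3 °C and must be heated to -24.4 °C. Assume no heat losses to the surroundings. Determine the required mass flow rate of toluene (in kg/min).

ṁ_c = 439 kg/min

Heat released by hot stream: Q = 128 × 2.26 × (9.65 − -29.0) = 11181 kJ/min
Energy balance on cold side (adiabatic exchanger): Q = ṁ_c·Cp_c·(T_c,out − T_c,in)
ṁ_c = 11181 / [1.71 × (-24.4 − -39.3)] = 438.82 kg/min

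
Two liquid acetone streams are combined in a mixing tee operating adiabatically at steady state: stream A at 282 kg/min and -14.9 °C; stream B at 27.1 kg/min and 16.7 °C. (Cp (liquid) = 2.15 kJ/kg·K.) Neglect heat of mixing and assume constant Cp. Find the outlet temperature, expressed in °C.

Energy balance with Q = 0: Σ ṁᵢCp,ᵢ(T_out − Tᵢ) = 0
Σ ṁᵢCp,ᵢTᵢ = 282×2.15×-14.9 + 27.1×2.15×16.7 = -8060.8
Σ ṁᵢCp,ᵢ = 282×2.15 + 27.1×2.15 = 664.56
T_out = -8060.8 / 664.56 = -12.13 °C

T_out = -12.1 °C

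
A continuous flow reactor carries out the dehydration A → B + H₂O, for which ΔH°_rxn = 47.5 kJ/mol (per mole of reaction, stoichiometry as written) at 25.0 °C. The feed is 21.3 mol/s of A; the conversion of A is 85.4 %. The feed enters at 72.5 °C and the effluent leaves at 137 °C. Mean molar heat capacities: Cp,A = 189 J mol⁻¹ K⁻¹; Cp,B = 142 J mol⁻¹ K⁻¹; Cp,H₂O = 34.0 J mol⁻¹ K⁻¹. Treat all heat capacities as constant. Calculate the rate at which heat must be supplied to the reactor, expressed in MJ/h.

Extent of reaction ξ = 0.854 × 21.3 = 18.19 mol/s
Reaction term: ξ·ΔH°_rxn = 18.19 × 47.5 = 864.03 kJ/s
Sensible, feed 72.5→25 °C: -191.22 kJ/s
Outlet flows (mol/s): A 3.1098, B 18.19, H₂O 18.19
Sensible, products 25→137 °C: 424.39 kJ/s
Q = ΔH = 1097.2 kJ/s = 1097.2 kW
Heat supplied = 3949.9 MJ/h

Q_in = 3950 MJ/h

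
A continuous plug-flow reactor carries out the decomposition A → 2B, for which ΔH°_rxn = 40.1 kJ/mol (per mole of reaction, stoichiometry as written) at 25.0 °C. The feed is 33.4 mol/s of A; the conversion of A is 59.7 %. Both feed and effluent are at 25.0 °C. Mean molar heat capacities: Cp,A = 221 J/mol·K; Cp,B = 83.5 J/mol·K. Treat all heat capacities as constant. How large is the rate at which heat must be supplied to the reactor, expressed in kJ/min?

Q_in = 48000 kJ/min

Extent of reaction ξ = 0.597 × 33.4 = 19.94 mol/s
Reaction term: ξ·ΔH°_rxn = 19.94 × 40.1 = 799.59 kJ/s
Q = ΔH = 799.59 kJ/s = 799.59 kW
Heat supplied = 47975 kJ/min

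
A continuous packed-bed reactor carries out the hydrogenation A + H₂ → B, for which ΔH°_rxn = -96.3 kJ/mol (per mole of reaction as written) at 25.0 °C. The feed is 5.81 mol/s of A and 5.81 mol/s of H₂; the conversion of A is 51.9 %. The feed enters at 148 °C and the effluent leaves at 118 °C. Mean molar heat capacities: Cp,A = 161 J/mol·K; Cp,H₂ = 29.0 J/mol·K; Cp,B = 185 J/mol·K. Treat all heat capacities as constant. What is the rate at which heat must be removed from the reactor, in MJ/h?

Q_out = 1170 MJ/h

Extent of reaction ξ = 0.519 × 5.81 = 3.0154 mol/s
Reaction term: ξ·ΔH°_rxn = 3.0154 × -96.3 = -290.38 kJ/s
Sensible, feed 148→25 °C: -135.78 kJ/s
Outlet flows (mol/s): A 2.7946, H₂ 2.7946, B 3.0154
Sensible, products 25→118 °C: 101.26 kJ/s
Q = ΔH = -324.9 kJ/s = -324.9 kW
Heat removed = 1169.6 MJ/h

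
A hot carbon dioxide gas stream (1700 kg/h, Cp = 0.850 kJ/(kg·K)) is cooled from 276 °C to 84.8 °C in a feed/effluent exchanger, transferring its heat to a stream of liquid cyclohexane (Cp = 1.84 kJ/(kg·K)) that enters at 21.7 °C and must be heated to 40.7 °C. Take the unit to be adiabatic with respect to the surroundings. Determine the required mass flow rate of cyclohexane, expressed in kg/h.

ṁ_c = 7900 kg/h

Heat released by hot stream: Q = 1700 × 0.850 × (276 − 84.8) = 276280 kJ/h
Energy balance on cold side (adiabatic exchanger): Q = ṁ_c·Cp_c·(T_c,out − T_c,in)
ṁ_c = 276280 / [1.84 × (40.7 − 21.7)] = 7902.9 kg/h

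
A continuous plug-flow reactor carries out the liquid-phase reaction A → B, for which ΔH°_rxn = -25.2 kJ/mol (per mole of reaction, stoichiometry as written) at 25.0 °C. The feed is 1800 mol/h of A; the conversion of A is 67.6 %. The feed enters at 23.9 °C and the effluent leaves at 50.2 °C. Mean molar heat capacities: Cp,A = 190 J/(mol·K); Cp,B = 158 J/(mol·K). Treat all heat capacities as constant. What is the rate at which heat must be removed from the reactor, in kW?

Extent of reaction ξ = 0.676 × 1800 = 1216.8 mol/h
Reaction term: ξ·ΔH°_rxn = 1216.8 × -25.2 = -30663 kJ/h
Sensible, feed 23.9→25 °C: 376.2 kJ/h
Outlet flows (mol/h): A 583.2, B 1216.8
Sensible, products 25→50.2 °C: 7637.2 kJ/h
Q = ΔH = -22650 kJ/h = -6.2917 kW
Heat removed = 6.2917 kW

Q_out = 6.29 kW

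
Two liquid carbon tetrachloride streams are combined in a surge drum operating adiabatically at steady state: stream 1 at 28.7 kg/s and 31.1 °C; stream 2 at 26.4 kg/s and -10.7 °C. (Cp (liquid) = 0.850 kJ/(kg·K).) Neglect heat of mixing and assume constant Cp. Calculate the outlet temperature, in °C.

T_out = 11.1 °C

Adiabatic, steady state ⇒ Σ ṁᵢCp,ᵢ(T_out − Tᵢ) = 0
T_out = Σ ṁᵢCp,ᵢTᵢ / Σ ṁᵢCp,ᵢ
      = 518.58 / 46.835 = 11.072 °C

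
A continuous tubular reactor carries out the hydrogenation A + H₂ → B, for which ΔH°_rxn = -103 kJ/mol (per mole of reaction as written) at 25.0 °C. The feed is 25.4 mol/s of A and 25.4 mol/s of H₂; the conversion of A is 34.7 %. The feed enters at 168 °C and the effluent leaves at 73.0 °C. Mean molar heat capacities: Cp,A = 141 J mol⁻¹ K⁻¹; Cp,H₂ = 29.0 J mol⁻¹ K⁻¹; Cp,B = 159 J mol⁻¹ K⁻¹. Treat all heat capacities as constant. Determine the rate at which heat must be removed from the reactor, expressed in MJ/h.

Extent of reaction ξ = 0.347 × 25.4 = 8.8138 mol/s
Reaction term: ξ·ΔH°_rxn = 8.8138 × -103 = -907.82 kJ/s
Sensible, feed 168→25 °C: -617.47 kJ/s
Outlet flows (mol/s): A 16.586, H₂ 16.586, B 8.8138
Sensible, products 25→73.0 °C: 202.61 kJ/s
Q = ΔH = -1322.7 kJ/s = -1322.7 kW
Heat removed = 4761.7 MJ/h

Q_out = 4760 MJ/h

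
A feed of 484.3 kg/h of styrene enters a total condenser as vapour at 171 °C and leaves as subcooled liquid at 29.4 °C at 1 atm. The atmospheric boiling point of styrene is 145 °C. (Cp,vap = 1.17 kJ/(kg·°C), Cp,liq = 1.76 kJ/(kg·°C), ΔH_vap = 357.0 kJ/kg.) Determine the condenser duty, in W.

Q_c = 79500 W

vapour 171→145 °C: -30.42 kJ/kg
condensation at 145 °C: -357 kJ/kg
liquid 145→29.4 °C: -203.46 kJ/kg
Δh = -30.42 + -357 + -203.46 = -590.88 kJ/kg
Q = ṁ·Δh = 484.3 kg/h × -590.88 kJ/kg = -286160 kJ/h
|Q| = 79.489 kW = 79489 W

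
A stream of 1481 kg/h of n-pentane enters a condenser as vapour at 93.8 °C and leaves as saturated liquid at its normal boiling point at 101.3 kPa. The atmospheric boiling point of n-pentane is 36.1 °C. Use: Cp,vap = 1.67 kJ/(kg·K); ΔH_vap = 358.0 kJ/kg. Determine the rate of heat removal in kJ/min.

vapour 93.8→36.1 °C: -96.359 kJ/kg
condensation at 36.1 °C: -358 kJ/kg
Δh = -96.359 + -358 = -454.36 kJ/kg
Q = ṁ·Δh = 1481 kg/h × -454.36 kJ/kg = -672910 kJ/h
|Q| = 186.92 kW = 11215 kJ/min

Q_c = 11200 kJ/min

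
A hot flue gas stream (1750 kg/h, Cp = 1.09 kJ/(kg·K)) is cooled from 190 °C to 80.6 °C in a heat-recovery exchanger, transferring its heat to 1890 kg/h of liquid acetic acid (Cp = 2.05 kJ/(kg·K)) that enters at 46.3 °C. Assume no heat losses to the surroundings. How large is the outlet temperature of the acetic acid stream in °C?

Heat released by hot stream: Q = 1750 × 1.09 × (190 − 80.6) = 208680 kJ/h
Energy balance on cold side (adiabatic exchanger): Q = ṁ_c·Cp_c·(T_c,out − T_c,in)
T_c,out = 46.3 + 208680/(1890 × 2.05) = 100.16 °C

T_c,out = 100 °C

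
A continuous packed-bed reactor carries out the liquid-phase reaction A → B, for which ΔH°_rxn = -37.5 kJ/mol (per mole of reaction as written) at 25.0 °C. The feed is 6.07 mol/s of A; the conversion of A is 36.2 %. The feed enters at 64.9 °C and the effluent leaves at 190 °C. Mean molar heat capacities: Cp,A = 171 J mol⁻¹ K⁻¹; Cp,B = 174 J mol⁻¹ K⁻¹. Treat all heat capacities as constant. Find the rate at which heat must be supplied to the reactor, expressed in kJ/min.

Q_in = 2910 kJ/min

Extent of reaction ξ = 0.362 × 6.07 = 2.1973 mol/s
Reaction term: ξ·ΔH°_rxn = 2.1973 × -37.5 = -82.4 kJ/s
Sensible, feed 64.9→25 °C: -41.415 kJ/s
Outlet flows (mol/s): A 3.8727, B 2.1973
Sensible, products 25→190 °C: 172.35 kJ/s
Q = ΔH = 48.537 kJ/s = 48.537 kW
Heat supplied = 2912.2 kJ/min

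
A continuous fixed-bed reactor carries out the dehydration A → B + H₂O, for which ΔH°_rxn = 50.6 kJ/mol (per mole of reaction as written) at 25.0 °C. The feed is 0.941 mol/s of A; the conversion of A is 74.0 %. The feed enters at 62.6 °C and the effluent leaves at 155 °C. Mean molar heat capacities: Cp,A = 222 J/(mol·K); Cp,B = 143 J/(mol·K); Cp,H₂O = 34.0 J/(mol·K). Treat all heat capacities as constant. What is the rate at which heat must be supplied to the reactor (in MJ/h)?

Extent of reaction ξ = 0.740 × 0.941 = 0.69634 mol/s
Reaction term: ξ·ΔH°_rxn = 0.69634 × 50.6 = 35.235 kJ/s
Sensible, feed 62.6→25 °C: -7.8547 kJ/s
Outlet flows (mol/s): A 0.24466, B 0.69634, H₂O 0.69634
Sensible, products 25→155 °C: 23.084 kJ/s
Q = ΔH = 50.464 kJ/s = 50.464 kW
Heat supplied = 181.67 MJ/h

Q_in = 182 MJ/h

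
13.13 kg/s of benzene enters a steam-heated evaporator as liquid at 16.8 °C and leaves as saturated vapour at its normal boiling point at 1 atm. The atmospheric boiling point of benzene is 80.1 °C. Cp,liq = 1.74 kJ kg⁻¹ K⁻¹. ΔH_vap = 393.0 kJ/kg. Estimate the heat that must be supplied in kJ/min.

Q = 396000 kJ/min

liquid 16.8→80.1 °C: 110.14 kJ/kg
vaporisation at 80.1 °C: 393 kJ/kg
Δh = 110.14 + 393 = 503.14 kJ/kg
Q = ṁ·Δh = 13.13 kg/s × 503.14 kJ/kg = 6606.3 kJ/s
|Q| = 6606.3 kW = 396380 kJ/min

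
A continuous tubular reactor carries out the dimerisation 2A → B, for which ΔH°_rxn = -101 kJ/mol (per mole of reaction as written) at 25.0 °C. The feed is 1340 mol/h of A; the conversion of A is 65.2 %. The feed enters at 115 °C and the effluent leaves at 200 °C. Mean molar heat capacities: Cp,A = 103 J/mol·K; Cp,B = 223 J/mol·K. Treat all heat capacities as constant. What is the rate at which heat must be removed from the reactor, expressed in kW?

Extent of reaction ξ = 0.652 × 1340 / 2 = 436.84 mol/h
Reaction term: ξ·ΔH°_rxn = 436.84 × -101 = -44121 kJ/h
Sensible, feed 115→25 °C: -12422 kJ/h
Outlet flows (mol/h): A 466.32, B 436.84
Sensible, products 25→200 °C: 25453 kJ/h
Q = ΔH = -31090 kJ/h = -8.636 kW
Heat removed = 8.636 kW

Q_out = 8.64 kW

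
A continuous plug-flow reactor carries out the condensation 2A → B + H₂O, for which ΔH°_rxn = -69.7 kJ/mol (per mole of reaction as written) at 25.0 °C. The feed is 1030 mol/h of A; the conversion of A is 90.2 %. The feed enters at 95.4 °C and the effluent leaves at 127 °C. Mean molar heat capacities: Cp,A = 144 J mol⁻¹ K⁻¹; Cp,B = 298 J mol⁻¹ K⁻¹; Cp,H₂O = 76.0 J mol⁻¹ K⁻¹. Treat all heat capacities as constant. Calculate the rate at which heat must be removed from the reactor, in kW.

Q_out = 6.56 kW

Extent of reaction ξ = 0.902 × 1030 / 2 = 464.53 mol/h
Reaction term: ξ·ΔH°_rxn = 464.53 × -69.7 = -32378 kJ/h
Sensible, feed 95.4→25 °C: -10442 kJ/h
Outlet flows (mol/h): A 100.94, B 464.53, H₂O 464.53
Sensible, products 25→127 °C: 19203 kJ/h
Q = ΔH = -23616 kJ/h = -6.56 kW
Heat removed = 6.56 kW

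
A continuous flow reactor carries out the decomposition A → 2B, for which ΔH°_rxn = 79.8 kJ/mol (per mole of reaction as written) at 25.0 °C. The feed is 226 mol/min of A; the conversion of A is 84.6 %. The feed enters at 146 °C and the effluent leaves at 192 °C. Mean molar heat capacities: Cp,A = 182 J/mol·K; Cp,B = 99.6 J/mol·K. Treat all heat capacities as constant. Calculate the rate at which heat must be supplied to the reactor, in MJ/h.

Extent of reaction ξ = 0.846 × 226 = 191.2 mol/min
Reaction term: ξ·ΔH°_rxn = 191.2 × 79.8 = 15257 kJ/min
Sensible, feed 146→25 °C: -4977 kJ/min
Outlet flows (mol/min): A 34.804, B 382.39
Sensible, products 25→192 °C: 7418.2 kJ/min
Q = ΔH = 17699 kJ/min = 294.98 kW
Heat supplied = 1061.9 MJ/h

Q_in = 1060 MJ/h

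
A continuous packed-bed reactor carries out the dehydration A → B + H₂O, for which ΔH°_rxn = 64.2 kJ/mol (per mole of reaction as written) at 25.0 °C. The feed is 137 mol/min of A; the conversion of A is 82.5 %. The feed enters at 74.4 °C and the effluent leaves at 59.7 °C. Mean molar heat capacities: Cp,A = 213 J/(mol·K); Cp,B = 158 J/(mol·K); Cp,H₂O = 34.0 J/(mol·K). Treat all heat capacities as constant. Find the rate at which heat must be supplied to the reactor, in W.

Q_in = 112000 W

Extent of reaction ξ = 0.825 × 137 = 113.02 mol/min
Reaction term: ξ·ΔH°_rxn = 113.02 × 64.2 = 7256.2 kJ/min
Sensible, feed 74.4→25 °C: -1441.5 kJ/min
Outlet flows (mol/min): A 23.975, B 113.02, H₂O 113.02
Sensible, products 25→59.7 °C: 930.22 kJ/min
Q = ΔH = 6744.9 kJ/min = 112.41 kW
Heat supplied = 112410 W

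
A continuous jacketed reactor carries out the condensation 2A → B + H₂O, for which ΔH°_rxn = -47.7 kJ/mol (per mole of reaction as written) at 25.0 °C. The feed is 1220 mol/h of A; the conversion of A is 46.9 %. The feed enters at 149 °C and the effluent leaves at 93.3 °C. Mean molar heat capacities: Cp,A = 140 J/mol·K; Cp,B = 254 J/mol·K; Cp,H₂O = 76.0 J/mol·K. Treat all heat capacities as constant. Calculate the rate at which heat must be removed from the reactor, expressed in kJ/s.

Q_out = 6.16 kJ/s

Extent of reaction ξ = 0.469 × 1220 / 2 = 286.09 mol/h
Reaction term: ξ·ΔH°_rxn = 286.09 × -47.7 = -13646 kJ/h
Sensible, feed 149→25 °C: -21179 kJ/h
Outlet flows (mol/h): A 647.82, B 286.09, H₂O 286.09
Sensible, products 25→93.3 °C: 12643 kJ/h
Q = ΔH = -22183 kJ/h = -6.162 kW
Heat removed = 6.162 kJ/s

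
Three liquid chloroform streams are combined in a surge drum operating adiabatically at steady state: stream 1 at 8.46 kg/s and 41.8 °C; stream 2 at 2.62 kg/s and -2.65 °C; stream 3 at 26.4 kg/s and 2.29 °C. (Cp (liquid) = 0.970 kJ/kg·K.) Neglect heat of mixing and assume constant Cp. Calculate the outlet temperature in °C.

T_out = 10.9 °C

Adiabatic, steady state ⇒ Σ ṁᵢCp,ᵢ(T_out − Tᵢ) = 0
Σ ṁᵢCp,ᵢTᵢ = 8.46×0.970×41.8 + 2.62×0.970×-2.65 + 26.4×0.970×2.29 = 394.93
Σ ṁᵢCp,ᵢ = 8.46×0.970 + 2.62×0.970 + 26.4×0.970 = 36.356
T_out = 394.93 / 36.356 = 10.863 °C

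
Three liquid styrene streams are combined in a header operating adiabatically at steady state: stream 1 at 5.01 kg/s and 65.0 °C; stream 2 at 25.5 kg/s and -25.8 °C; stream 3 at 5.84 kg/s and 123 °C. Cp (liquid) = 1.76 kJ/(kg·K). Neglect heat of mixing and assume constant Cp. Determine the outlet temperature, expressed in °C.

Adiabatic, steady state ⇒ Σ ṁᵢCp,ᵢ(T_out − Tᵢ) = 0
T_out = Σ ṁᵢCp,ᵢTᵢ / Σ ṁᵢCp,ᵢ
      = 679.48 / 63.976 = 10.621 °C

T_out = 10.6 °C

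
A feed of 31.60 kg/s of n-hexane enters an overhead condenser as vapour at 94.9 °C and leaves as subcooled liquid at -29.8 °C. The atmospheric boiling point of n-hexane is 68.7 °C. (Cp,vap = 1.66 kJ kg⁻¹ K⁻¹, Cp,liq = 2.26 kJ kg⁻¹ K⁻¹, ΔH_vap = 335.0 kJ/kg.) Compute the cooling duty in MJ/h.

Q_c = 68400 MJ/h

vapour 94.9→68.7 °C: -43.492 kJ/kg
condensation at 68.7 °C: -335 kJ/kg
liquid 68.7→-29.8 °C: -222.61 kJ/kg
Δh = -43.492 + -335 + -222.61 = -601.1 kJ/kg
Q = ṁ·Δh = 31.60 kg/s × -601.1 kJ/kg = -18995 kJ/s
|Q| = 18995 kW = 68381 MJ/h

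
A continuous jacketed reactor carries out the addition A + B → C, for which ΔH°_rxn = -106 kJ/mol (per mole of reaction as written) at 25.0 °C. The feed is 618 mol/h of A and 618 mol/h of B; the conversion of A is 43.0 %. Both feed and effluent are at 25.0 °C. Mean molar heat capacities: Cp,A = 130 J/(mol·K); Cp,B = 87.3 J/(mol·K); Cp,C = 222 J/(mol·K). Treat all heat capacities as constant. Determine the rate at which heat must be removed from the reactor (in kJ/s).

Q_out = 7.82 kJ/s

Extent of reaction ξ = 0.430 × 618 = 265.74 mol/h
Reaction term: ξ·ΔH°_rxn = 265.74 × -106 = -28168 kJ/h
Q = ΔH = -28168 kJ/h = -7.8246 kW
Heat removed = 7.8246 kJ/s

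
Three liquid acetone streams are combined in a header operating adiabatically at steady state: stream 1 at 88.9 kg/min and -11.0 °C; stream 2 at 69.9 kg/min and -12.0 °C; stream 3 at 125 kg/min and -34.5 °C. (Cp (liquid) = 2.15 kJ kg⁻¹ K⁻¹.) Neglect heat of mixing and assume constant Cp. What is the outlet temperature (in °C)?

Adiabatic, steady state ⇒ Σ ṁᵢCp,ᵢ(T_out − Tᵢ) = 0
Σ ṁᵢCp,ᵢTᵢ = 88.9×2.15×-11.0 + 69.9×2.15×-12.0 + 125×2.15×-34.5 = -13178
Σ ṁᵢCp,ᵢ = 88.9×2.15 + 69.9×2.15 + 125×2.15 = 610.17
T_out = -13178 / 610.17 = -21.597 °C

T_out = -21.6 °C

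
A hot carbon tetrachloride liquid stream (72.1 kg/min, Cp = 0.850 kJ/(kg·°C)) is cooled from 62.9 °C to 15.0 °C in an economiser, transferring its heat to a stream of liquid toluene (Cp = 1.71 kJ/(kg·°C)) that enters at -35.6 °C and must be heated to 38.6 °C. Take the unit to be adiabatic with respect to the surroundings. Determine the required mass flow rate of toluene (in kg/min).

Heat released by hot stream: Q = 72.1 × 0.850 × (62.9 − 15.0) = 2935.6 kJ/min
Energy balance on cold side (adiabatic exchanger): Q = ṁ_c·Cp_c·(T_c,out − T_c,in)
ṁ_c = 2935.6 / [1.71 × (38.6 − -35.6)] = 23.136 kg/min

ṁ_c = 23.1 kg/min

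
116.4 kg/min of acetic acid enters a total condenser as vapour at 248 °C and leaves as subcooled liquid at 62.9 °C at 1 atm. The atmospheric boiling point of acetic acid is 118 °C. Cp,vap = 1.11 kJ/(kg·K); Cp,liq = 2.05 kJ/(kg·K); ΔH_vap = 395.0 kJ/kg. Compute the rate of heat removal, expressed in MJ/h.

Q_c = 4560 MJ/h

vapour 248→118 °C: -144.3 kJ/kg
condensation at 118 °C: -395 kJ/kg
liquid 118→62.9 °C: -112.95 kJ/kg
Δh = -144.3 + -395 + -112.95 = -652.25 kJ/kg
Q = ṁ·Δh = 116.4 kg/min × -652.25 kJ/kg = -75922 kJ/min
|Q| = 1265.4 kW = 4555.3 MJ/h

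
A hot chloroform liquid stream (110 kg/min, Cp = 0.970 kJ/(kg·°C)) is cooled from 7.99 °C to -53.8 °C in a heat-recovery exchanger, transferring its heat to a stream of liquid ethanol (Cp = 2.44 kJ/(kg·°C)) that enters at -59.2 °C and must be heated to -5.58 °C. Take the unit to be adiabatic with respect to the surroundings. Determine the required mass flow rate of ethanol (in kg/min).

ṁ_c = 50.4 kg/min

Heat released by hot stream: Q = 110 × 0.970 × (7.99 − -53.8) = 6593 kJ/min
Energy balance on cold side (adiabatic exchanger): Q = ṁ_c·Cp_c·(T_c,out − T_c,in)
ṁ_c = 6593 / [2.44 × (-5.58 − -59.2)] = 50.393 kg/min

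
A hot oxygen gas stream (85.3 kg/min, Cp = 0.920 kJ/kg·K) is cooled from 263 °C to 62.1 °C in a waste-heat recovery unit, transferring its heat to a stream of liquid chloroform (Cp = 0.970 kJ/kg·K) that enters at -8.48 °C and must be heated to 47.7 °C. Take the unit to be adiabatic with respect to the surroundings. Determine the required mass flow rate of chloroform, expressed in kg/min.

Heat released by hot stream: Q = 85.3 × 0.920 × (263 − 62.1) = 15766 kJ/min
Energy balance on cold side (adiabatic exchanger): Q = ṁ_c·Cp_c·(T_c,out − T_c,in)
ṁ_c = 15766 / [0.970 × (47.7 − -8.48)] = 289.31 kg/min

ṁ_c = 289 kg/min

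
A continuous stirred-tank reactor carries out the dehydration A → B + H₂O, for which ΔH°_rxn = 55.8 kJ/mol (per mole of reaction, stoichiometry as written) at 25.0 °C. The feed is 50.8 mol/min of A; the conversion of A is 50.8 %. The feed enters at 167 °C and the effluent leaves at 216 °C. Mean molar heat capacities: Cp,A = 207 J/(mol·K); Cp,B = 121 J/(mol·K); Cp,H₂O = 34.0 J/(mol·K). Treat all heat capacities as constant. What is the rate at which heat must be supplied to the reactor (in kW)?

Extent of reaction ξ = 0.508 × 50.8 = 25.806 mol/min
Reaction term: ξ·ΔH°_rxn = 25.806 × 55.8 = 1440 kJ/min
Sensible, feed 167→25 °C: -1493.2 kJ/min
Outlet flows (mol/min): A 24.994, B 25.806, H₂O 25.806
Sensible, products 25→216 °C: 1752.2 kJ/min
Q = ΔH = 1699 kJ/min = 28.316 kW
Heat supplied = 28.316 kW

Q_in = 28.3 kW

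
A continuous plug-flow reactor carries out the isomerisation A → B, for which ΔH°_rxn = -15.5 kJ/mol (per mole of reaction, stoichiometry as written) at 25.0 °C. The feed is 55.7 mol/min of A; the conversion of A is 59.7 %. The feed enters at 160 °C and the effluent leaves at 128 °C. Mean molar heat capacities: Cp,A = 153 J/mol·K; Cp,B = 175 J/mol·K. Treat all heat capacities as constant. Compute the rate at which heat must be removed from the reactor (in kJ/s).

Q_out = 11.9 kJ/s

Extent of reaction ξ = 0.597 × 55.7 = 33.253 mol/min
Reaction term: ξ·ΔH°_rxn = 33.253 × -15.5 = -515.42 kJ/min
Sensible, feed 160→25 °C: -1150.5 kJ/min
Outlet flows (mol/min): A 22.447, B 33.253
Sensible, products 25→128 °C: 953.13 kJ/min
Q = ΔH = -712.78 kJ/min = -11.88 kW
Heat removed = 11.88 kJ/s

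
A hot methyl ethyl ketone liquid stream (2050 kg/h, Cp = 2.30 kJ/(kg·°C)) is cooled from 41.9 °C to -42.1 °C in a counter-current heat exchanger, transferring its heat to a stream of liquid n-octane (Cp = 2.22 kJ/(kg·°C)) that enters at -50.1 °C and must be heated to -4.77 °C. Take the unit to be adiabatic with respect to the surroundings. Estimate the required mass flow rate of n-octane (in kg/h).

Heat released by hot stream: Q = 2050 × 2.30 × (41.9 − -42.1) = 396060 kJ/h
Energy balance on cold side (adiabatic exchanger): Q = ṁ_c·Cp_c·(T_c,out − T_c,in)
ṁ_c = 396060 / [2.22 × (-4.77 − -50.1)] = 3935.7 kg/h

ṁ_c = 3940 kg/h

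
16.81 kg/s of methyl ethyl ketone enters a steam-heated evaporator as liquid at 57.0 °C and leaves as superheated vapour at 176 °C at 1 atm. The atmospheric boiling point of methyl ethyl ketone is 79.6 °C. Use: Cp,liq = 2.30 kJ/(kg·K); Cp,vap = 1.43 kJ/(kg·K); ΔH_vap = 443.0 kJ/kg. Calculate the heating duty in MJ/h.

Q = 38300 MJ/h

liquid 57.0→79.6 °C: 51.98 kJ/kg
vaporisation at 79.6 °C: 443 kJ/kg
vapour 79.6→176 °C: 137.85 kJ/kg
Δh = 51.98 + 443 + 137.85 = 632.83 kJ/kg
Q = ṁ·Δh = 16.81 kg/s × 632.83 kJ/kg = 10638 kJ/s
|Q| = 10638 kW = 38296 MJ/h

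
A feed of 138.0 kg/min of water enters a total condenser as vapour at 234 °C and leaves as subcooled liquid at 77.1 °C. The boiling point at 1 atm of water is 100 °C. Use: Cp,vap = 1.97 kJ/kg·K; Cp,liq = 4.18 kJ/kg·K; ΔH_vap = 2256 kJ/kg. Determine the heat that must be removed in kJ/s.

Q_c = 6020 kJ/s

vapour 234→100 °C: -263.98 kJ/kg
condensation at 100 °C: -2256 kJ/kg
liquid 100→77.1 °C: -95.722 kJ/kg
Δh = -263.98 + -2256 + -95.722 = -2615.7 kJ/kg
Q = ṁ·Δh = 138.0 kg/min × -2615.7 kJ/kg = -360970 kJ/min
|Q| = 6016.1 kW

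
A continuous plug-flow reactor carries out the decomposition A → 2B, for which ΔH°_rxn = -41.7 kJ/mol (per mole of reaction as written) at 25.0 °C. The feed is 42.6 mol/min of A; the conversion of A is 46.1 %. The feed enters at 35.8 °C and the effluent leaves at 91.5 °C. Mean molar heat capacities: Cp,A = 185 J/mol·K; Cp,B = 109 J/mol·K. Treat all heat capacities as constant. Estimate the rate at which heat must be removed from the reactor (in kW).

Extent of reaction ξ = 0.461 × 42.6 = 19.639 mol/min
Reaction term: ξ·ΔH°_rxn = 19.639 × -41.7 = -818.93 kJ/min
Sensible, feed 35.8→25 °C: -85.115 kJ/min
Outlet flows (mol/min): A 22.961, B 39.277
Sensible, products 25→91.5 °C: 567.18 kJ/min
Q = ΔH = -336.86 kJ/min = -5.6144 kW
Heat removed = 5.6144 kW

Q_out = 5.61 kW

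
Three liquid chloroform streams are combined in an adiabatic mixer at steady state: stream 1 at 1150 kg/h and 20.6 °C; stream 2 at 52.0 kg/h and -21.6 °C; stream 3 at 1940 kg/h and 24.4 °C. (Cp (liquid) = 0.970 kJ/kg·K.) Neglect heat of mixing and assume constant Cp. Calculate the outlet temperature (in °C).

T_out = 22.2 °C

Energy balance with Q = 0: Σ ṁᵢCp,ᵢ(T_out − Tᵢ) = 0
Σ ṁᵢCp,ᵢTᵢ = 1150×0.970×20.6 + 52.0×0.970×-21.6 + 1940×0.970×24.4 = 67806
Σ ṁᵢCp,ᵢ = 1150×0.970 + 52.0×0.970 + 1940×0.970 = 3047.7
T_out = 67806 / 3047.7 = 22.248 °C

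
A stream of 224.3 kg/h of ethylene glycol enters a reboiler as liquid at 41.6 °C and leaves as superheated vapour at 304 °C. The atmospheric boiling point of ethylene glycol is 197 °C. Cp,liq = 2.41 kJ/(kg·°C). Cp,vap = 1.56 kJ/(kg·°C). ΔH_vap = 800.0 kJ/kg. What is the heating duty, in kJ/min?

liquid 41.6→197 °C: 374.51 kJ/kg
vaporisation at 197 °C: 800 kJ/kg
vapour 197→304 °C: 166.92 kJ/kg
Δh = 374.51 + 800 + 166.92 = 1341.4 kJ/kg
Q = ṁ·Δh = 224.3 kg/h × 1341.4 kJ/kg = 300880 kJ/h
|Q| = 83.579 kW = 5014.7 kJ/min

Q = 5010 kJ/min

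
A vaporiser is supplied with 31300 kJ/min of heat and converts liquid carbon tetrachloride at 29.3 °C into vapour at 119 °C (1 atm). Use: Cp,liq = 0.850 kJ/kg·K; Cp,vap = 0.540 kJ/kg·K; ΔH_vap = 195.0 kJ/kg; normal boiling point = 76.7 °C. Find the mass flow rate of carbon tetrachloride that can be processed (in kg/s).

Δh = 0.850×(76.7−29.3) + 195.0 + 0.540×(119−76.7) = 258.13 kJ/kg
Q = 31300 kJ/min = 521.67 kJ/s = 521.67 kJ/s
ṁ = Q/Δh = 521.67 / 258.13 = 2.0209 kg/s

ṁ = 2.02 kg/s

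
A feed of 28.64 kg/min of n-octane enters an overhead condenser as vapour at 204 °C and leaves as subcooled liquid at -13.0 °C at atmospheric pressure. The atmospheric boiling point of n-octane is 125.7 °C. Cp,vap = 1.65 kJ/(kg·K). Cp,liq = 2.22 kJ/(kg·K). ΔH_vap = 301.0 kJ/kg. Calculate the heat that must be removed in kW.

vapour 204→125.7 °C: -129.19 kJ/kg
condensation at 125.7 °C: -301 kJ/kg
liquid 125.7→-13.0 °C: -307.91 kJ/kg
Δh = -129.19 + -301 + -307.91 = -738.11 kJ/kg
Q = ṁ·Δh = 28.64 kg/min × -738.11 kJ/kg = -21139 kJ/min
|Q| = 352.32 kW

Q_c = 352 kW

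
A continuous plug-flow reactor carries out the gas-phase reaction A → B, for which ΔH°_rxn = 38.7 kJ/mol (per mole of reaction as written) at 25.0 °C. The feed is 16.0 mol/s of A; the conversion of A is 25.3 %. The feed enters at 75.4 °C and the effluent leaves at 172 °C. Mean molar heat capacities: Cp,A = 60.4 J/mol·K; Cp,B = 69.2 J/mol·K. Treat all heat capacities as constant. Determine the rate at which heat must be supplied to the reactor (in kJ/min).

Q_in = 15300 kJ/min

Extent of reaction ξ = 0.253 × 16.0 = 4.048 mol/s
Reaction term: ξ·ΔH°_rxn = 4.048 × 38.7 = 156.66 kJ/s
Sensible, feed 75.4→25 °C: -48.707 kJ/s
Outlet flows (mol/s): A 11.952, B 4.048
Sensible, products 25→172 °C: 147.3 kJ/s
Q = ΔH = 255.25 kJ/s = 255.25 kW
Heat supplied = 15315 kJ/min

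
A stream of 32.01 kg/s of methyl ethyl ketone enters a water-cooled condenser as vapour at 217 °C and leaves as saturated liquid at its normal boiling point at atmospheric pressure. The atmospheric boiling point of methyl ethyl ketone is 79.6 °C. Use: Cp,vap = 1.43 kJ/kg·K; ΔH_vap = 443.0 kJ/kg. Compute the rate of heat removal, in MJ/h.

Q_c = 73700 MJ/h

vapour 217→79.6 °C: -196.48 kJ/kg
condensation at 79.6 °C: -443 kJ/kg
Δh = -196.48 + -443 = -639.48 kJ/kg
Q = ṁ·Δh = 32.01 kg/s × -639.48 kJ/kg = -20470 kJ/s
|Q| = 20470 kW = 73691 MJ/h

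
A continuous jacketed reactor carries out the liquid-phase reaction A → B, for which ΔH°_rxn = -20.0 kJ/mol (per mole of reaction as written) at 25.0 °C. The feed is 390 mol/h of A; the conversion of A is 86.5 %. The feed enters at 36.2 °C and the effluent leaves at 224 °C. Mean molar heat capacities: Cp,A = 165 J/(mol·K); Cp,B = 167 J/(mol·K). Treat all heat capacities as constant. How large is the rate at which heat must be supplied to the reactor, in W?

Q_in = 1520 W

Extent of reaction ξ = 0.865 × 390 = 337.35 mol/h
Reaction term: ξ·ΔH°_rxn = 337.35 × -20.0 = -6747 kJ/h
Sensible, feed 36.2→25 °C: -720.72 kJ/h
Outlet flows (mol/h): A 52.65, B 337.35
Sensible, products 25→224 °C: 12940 kJ/h
Q = ΔH = 5472.2 kJ/h = 1.5201 kW
Heat supplied = 1520.1 W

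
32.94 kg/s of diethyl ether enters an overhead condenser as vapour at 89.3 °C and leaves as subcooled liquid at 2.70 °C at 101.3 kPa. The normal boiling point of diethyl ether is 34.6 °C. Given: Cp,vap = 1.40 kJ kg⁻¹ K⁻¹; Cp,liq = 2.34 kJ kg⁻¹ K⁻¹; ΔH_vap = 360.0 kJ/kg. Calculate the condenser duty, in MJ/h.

Q_c = 60600 MJ/h

vapour 89.3→34.6 °C: -76.58 kJ/kg
condensation at 34.6 °C: -360 kJ/kg
liquid 34.6→2.70 °C: -74.646 kJ/kg
Δh = -76.58 + -360 + -74.646 = -511.23 kJ/kg
Q = ṁ·Δh = 32.94 kg/s × -511.23 kJ/kg = -16840 kJ/s
|Q| = 16840 kW = 60623 MJ/h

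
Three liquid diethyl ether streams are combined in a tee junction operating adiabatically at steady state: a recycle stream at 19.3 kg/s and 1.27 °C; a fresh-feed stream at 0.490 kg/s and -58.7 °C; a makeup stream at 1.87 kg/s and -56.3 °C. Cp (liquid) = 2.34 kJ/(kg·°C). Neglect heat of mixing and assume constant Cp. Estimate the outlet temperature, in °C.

T_out = -5.06 °C

Adiabatic, steady state ⇒ Σ ṁᵢCp,ᵢ(T_out − Tᵢ) = 0
T_out = Σ ṁᵢCp,ᵢTᵢ / Σ ṁᵢCp,ᵢ
      = -256.31 / 50.684 = -5.0569 °C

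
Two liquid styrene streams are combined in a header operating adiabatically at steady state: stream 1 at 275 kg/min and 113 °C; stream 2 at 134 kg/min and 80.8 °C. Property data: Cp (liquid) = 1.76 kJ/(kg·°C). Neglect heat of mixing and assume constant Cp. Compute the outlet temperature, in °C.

Adiabatic, steady state ⇒ Σ ṁᵢCp,ᵢ(T_out − Tᵢ) = 0
T_out = Σ ṁᵢCp,ᵢTᵢ / Σ ṁᵢCp,ᵢ
      = 73748 / 719.84 = 102.45 °C

T_out = 102 °C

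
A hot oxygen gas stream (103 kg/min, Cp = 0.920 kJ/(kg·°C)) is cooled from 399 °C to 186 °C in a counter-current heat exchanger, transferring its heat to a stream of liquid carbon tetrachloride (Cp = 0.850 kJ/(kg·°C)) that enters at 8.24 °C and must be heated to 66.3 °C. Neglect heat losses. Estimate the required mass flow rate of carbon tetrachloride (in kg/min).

ṁ_c = 409 kg/min

Heat released by hot stream: Q = 103 × 0.920 × (399 − 186) = 20184 kJ/min
Energy balance on cold side (adiabatic exchanger): Q = ṁ_c·Cp_c·(T_c,out − T_c,in)
ṁ_c = 20184 / [0.850 × (66.3 − 8.24)] = 408.99 kg/min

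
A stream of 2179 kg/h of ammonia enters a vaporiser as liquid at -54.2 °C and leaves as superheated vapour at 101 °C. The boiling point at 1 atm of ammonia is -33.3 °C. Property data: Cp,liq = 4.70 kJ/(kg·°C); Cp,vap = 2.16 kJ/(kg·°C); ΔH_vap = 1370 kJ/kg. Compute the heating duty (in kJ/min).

Q = 63900 kJ/min

liquid -54.2→-33.3 °C: 98.23 kJ/kg
vaporisation at -33.3 °C: 1370 kJ/kg
vapour -33.3→101 °C: 290.09 kJ/kg
Δh = 98.23 + 1370 + 290.09 = 1758.3 kJ/kg
Q = ṁ·Δh = 2179 kg/h × 1758.3 kJ/kg = 3.8314e+06 kJ/h
|Q| = 1064.3 kW = 63856 kJ/min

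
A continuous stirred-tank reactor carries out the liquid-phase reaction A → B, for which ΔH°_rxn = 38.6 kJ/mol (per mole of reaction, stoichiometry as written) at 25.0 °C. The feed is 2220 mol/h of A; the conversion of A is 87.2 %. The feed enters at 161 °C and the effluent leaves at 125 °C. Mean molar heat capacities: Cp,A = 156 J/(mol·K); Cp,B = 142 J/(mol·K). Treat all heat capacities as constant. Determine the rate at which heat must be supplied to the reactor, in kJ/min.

Extent of reaction ξ = 0.872 × 2220 = 1935.8 mol/h
Reaction term: ξ·ΔH°_rxn = 1935.8 × 38.6 = 74723 kJ/h
Sensible, feed 161→25 °C: -47100 kJ/h
Outlet flows (mol/h): A 284.16, B 1935.8
Sensible, products 25→125 °C: 31922 kJ/h
Q = ΔH = 59546 kJ/h = 16.54 kW
Heat supplied = 992.43 kJ/min

Q_in = 992 kJ/min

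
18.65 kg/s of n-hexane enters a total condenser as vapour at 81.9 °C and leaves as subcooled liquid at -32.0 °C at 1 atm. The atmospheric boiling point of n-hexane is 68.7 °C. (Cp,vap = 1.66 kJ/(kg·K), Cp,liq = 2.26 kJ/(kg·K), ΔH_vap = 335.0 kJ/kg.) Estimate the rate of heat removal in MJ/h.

Q_c = 39200 MJ/h

vapour 81.9→68.7 °C: -21.912 kJ/kg
condensation at 68.7 °C: -335 kJ/kg
liquid 68.7→-32.0 °C: -227.58 kJ/kg
Δh = -21.912 + -335 + -227.58 = -584.49 kJ/kg
Q = ṁ·Δh = 18.65 kg/s × -584.49 kJ/kg = -10901 kJ/s
|Q| = 10901 kW = 39243 MJ/h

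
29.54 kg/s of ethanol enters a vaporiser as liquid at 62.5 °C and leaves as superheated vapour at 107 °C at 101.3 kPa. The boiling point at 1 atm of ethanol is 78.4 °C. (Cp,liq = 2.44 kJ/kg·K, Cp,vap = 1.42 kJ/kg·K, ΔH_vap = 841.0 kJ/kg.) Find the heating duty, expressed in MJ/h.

Q = 97900 MJ/h

liquid 62.5→78.4 °C: 38.796 kJ/kg
vaporisation at 78.4 °C: 841 kJ/kg
vapour 78.4→107 °C: 40.612 kJ/kg
Δh = 38.796 + 841 + 40.612 = 920.41 kJ/kg
Q = ṁ·Δh = 29.54 kg/s × 920.41 kJ/kg = 27189 kJ/s
|Q| = 27189 kW = 97880 MJ/h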